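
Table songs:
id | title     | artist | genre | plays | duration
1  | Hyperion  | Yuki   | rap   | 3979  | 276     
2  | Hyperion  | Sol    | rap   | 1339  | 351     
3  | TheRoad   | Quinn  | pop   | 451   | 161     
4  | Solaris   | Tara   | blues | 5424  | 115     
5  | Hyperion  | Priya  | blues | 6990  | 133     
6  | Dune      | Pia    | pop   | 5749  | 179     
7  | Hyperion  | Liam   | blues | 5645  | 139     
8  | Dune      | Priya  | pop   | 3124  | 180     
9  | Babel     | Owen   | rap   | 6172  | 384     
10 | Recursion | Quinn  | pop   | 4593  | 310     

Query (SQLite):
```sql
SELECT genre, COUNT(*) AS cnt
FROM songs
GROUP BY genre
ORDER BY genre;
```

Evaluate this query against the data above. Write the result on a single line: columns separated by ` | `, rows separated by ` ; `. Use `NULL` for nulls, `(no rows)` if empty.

Partition songs by genre; compute COUNT(*) within each group.
  blues: ids {4, 5, 7} → COUNT(*)=3
  pop: ids {3, 6, 8, 10} → COUNT(*)=4
  rap: ids {1, 2, 9} → COUNT(*)=3

blues | 3 ; pop | 4 ; rap | 3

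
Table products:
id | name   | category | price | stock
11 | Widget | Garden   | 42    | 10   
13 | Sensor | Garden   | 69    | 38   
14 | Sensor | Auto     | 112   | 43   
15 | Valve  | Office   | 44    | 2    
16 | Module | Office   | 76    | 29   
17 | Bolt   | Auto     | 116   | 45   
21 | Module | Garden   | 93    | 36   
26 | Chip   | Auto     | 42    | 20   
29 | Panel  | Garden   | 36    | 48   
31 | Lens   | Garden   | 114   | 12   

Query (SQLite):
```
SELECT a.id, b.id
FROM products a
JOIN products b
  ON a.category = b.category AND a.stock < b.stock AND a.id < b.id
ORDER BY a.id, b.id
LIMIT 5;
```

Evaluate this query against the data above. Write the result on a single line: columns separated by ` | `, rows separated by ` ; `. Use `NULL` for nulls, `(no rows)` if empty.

Pairs (a,b) with same category, a.stock < b.stock, a.id < b.id.
category groups: Auto:{14,17,26} Garden:{11,13,21,29,31} Office:{15,16}
Ordered by (a.id, b.id); first 5.

11 | 13 ; 11 | 21 ; 11 | 29 ; 11 | 31 ; 13 | 29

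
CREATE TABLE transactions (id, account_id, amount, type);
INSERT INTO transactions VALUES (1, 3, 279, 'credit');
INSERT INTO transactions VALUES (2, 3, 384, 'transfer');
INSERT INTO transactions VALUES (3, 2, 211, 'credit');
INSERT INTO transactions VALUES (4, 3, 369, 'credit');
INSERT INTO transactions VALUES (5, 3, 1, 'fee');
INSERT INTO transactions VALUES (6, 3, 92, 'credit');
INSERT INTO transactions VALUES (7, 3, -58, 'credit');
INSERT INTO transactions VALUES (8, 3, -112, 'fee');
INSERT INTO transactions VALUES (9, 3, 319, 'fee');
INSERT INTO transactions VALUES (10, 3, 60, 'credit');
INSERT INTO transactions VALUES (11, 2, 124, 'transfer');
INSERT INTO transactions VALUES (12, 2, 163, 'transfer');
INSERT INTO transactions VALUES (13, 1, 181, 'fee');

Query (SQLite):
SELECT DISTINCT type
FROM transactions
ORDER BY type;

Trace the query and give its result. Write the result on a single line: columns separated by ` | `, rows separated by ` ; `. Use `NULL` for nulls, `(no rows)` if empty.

Collect distinct type values from transactions.

credit ; fee ; transfer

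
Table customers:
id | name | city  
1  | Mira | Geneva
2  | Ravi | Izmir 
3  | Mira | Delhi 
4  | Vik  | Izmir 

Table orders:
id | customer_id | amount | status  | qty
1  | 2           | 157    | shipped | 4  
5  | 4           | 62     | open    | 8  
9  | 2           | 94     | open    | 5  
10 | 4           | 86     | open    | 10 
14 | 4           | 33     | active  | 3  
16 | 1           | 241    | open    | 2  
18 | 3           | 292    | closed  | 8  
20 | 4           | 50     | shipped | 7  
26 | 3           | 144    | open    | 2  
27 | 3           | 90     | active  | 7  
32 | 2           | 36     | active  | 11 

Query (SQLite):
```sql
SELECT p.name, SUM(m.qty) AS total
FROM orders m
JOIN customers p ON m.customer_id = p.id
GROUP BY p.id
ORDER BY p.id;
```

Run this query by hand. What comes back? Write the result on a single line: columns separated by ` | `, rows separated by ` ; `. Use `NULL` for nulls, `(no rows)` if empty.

Join each orders row to its customers via customer_id.
Group joined rows by customers.id; compute SUM(m.qty) per group.
  1: ids {16} → SUM(m.qty)=2
  2: ids {1, 9, 32} → SUM(m.qty)=20
  3: ids {18, 26, 27} → SUM(m.qty)=17
  4: ids {5, 10, 14, 20} → SUM(m.qty)=28

Mira | 2 ; Ravi | 20 ; Mira | 17 ; Vik | 28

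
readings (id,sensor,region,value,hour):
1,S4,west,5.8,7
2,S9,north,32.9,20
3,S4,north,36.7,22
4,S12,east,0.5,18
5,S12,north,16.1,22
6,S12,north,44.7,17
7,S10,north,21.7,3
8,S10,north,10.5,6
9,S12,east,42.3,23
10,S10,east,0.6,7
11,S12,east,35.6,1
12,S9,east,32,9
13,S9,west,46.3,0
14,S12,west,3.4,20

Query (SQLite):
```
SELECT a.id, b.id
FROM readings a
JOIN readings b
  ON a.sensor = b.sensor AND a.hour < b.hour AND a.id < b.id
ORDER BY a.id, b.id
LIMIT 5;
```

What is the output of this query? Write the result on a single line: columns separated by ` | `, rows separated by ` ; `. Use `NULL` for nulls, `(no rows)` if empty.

1 | 3 ; 4 | 5 ; 4 | 9 ; 4 | 14 ; 5 | 9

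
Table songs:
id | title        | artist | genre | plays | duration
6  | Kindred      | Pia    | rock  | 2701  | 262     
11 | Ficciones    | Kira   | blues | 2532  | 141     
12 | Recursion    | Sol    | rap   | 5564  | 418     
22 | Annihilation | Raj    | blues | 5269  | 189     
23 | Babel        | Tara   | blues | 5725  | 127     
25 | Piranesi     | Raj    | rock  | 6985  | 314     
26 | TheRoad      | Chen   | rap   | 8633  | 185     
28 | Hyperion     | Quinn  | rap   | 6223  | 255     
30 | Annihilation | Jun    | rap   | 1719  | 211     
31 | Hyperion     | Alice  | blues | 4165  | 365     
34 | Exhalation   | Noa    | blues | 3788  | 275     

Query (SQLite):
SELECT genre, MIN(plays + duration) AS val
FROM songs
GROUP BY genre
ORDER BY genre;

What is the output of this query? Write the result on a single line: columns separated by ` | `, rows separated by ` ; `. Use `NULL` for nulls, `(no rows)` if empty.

For each row compute plays + duration.
Group by genre; take MIN of the expression per group.
  blues: ids {11, 22, 23, 31, 34} → MIN(plays + duration)=2673
  rap: ids {12, 26, 28, 30} → MIN(plays + duration)=1930
  rock: ids {6, 25} → MIN(plays + duration)=2963

blues | 2673 ; rap | 1930 ; rock | 2963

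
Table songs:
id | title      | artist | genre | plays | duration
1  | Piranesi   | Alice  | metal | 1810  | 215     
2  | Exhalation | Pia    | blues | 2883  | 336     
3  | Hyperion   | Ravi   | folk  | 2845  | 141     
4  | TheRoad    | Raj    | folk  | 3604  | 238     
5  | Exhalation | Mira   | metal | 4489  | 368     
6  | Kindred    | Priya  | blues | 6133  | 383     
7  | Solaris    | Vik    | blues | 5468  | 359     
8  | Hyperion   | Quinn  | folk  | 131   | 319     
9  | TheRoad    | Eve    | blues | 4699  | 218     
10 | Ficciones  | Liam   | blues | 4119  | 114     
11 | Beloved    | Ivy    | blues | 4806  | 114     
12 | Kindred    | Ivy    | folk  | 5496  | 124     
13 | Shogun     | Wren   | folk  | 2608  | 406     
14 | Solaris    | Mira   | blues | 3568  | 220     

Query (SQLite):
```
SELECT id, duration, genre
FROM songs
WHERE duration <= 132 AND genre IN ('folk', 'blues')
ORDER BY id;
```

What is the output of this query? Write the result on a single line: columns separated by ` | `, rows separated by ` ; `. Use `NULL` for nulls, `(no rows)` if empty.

10 | 114 | blues ; 11 | 114 | blues ; 12 | 124 | folk

duration <= 132: ids {10, 11, 12}
genre IN ('folk', 'blues'): ids {2, 3, 4, 6, 7, 8, 9, 10, 11, 12, 13, 14}
Combine with AND.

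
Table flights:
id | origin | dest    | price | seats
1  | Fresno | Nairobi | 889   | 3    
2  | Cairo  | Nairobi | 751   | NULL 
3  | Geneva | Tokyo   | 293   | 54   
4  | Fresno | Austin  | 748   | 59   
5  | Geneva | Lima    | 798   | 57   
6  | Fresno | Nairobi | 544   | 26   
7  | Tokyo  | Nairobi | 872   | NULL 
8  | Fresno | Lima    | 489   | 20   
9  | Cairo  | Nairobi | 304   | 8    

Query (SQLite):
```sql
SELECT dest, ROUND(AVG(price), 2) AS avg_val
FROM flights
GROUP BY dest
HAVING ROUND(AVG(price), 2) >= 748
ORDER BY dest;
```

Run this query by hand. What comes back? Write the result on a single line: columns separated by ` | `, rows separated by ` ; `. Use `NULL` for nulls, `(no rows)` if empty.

Austin | 748

Partition flights by dest; compute ROUND(AVG(price), 2) within each group.
HAVING: keep groups where ROUND(AVG(price), 2) >= 748.
  Austin: ids {4} → ROUND(AVG(price), 2)=748
  Lima: ids {5, 8} → ROUND(AVG(price), 2)=643.5
  Nairobi: ids {1, 2, 6, 7, 9} → ROUND(AVG(price), 2)=672
  Tokyo: ids {3} → ROUND(AVG(price), 2)=293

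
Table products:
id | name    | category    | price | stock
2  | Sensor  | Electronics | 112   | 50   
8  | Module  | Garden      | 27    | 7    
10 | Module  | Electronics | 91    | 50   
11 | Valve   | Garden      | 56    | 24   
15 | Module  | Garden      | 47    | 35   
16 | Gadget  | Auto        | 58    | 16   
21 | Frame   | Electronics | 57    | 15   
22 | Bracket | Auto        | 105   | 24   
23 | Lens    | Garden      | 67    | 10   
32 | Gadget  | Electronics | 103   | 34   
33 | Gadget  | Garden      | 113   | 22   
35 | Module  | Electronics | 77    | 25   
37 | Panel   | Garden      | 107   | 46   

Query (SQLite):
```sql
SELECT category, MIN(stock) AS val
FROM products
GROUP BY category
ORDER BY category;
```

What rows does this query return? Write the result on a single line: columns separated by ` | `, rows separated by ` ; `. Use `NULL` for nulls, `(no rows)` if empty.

Auto | 16 ; Electronics | 15 ; Garden | 7

Partition products by category; compute MIN(stock) within each group.
  Auto: ids {16, 22} → MIN(stock)=16
  Electronics: ids {2, 10, 21, 32, 35} → MIN(stock)=15
  Garden: ids {8, 11, 15, 23, 33, 37} → MIN(stock)=7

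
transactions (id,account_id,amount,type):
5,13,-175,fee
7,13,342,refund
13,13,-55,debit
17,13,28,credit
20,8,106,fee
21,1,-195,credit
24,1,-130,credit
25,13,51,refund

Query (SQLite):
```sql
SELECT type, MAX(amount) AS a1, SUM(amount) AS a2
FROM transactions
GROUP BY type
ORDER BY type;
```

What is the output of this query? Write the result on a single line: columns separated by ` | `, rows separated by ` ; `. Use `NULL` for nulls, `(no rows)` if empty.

credit | 28 | -297 ; debit | -55 | -55 ; fee | 106 | -69 ; refund | 342 | 393

Group transactions by type.
Per group compute: MAX(amount), SUM(amount).
  credit: ids {17, 21, 24} → MAX(amount)=28, SUM(amount)=-297
  debit: ids {13} → MAX(amount)=-55, SUM(amount)=-55
  fee: ids {5, 20} → MAX(amount)=106, SUM(amount)=-69
  refund: ids {7, 25} → MAX(amount)=342, SUM(amount)=393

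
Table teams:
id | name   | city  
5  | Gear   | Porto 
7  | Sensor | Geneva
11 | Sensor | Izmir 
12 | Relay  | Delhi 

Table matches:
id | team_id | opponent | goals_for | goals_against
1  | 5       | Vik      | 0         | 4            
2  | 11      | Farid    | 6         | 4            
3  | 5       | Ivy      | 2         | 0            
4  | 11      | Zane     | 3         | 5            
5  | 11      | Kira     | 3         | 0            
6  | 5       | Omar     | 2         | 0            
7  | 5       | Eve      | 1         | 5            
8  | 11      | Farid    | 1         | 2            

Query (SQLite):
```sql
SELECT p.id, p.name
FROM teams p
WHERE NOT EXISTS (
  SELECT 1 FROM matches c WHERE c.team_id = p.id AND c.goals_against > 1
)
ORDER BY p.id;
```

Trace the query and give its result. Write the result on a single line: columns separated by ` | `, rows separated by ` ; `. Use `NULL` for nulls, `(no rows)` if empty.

7 | Sensor ; 12 | Relay

For each teams row, check whether any matches with matching team_id has goals_against > 1.
Keep rows where that is false.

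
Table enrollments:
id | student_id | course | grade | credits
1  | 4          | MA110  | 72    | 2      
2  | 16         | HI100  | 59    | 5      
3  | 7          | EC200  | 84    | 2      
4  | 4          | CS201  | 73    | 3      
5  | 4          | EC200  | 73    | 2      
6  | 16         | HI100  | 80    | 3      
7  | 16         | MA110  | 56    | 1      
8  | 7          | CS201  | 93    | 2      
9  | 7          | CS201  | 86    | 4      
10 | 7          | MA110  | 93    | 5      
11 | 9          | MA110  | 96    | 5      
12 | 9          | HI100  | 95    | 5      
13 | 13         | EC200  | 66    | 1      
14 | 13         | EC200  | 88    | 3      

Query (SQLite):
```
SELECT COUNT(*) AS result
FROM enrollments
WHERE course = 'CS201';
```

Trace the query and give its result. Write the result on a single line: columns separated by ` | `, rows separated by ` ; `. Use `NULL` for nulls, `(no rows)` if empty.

Rows where course='CS201' → credits values: [3, 2, 4].
COUNT(*) counts rows → 3.

3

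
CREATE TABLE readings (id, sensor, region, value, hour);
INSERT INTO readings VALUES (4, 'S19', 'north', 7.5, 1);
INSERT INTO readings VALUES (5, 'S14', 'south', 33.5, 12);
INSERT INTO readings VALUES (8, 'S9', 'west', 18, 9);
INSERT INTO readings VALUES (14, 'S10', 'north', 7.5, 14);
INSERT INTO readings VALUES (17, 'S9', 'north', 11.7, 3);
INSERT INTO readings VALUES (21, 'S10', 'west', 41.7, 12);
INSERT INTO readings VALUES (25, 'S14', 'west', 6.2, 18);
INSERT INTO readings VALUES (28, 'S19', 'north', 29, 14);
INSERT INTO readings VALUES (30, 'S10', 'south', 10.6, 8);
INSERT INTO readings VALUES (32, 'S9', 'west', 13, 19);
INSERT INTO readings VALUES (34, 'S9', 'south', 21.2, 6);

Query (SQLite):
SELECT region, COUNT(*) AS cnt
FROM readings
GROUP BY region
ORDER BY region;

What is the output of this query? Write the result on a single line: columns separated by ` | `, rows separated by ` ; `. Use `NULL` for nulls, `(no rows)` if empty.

Partition readings by region; compute COUNT(*) within each group.
  north: ids {4, 14, 17, 28} → COUNT(*)=4
  south: ids {5, 30, 34} → COUNT(*)=3
  west: ids {8, 21, 25, 32} → COUNT(*)=4

north | 4 ; south | 3 ; west | 4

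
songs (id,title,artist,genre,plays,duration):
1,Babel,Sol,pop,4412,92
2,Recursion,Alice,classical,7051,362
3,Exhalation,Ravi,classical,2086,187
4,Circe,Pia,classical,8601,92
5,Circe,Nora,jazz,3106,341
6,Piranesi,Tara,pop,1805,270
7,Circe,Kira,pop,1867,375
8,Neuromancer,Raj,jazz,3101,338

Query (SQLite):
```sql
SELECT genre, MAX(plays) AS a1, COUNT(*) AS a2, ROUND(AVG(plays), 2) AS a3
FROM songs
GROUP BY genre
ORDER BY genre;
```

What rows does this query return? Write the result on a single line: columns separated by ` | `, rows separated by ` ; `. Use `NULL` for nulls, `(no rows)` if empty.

classical | 8601 | 3 | 5912.67 ; jazz | 3106 | 2 | 3103.5 ; pop | 4412 | 3 | 2694.67

Group songs by genre.
Per group compute: MAX(plays), COUNT(*), ROUND(AVG(plays), 2).
  classical: ids {2, 3, 4} → MAX(plays)=8601, COUNT(*)=3, ROUND(AVG(plays), 2)=5912.67
  jazz: ids {5, 8} → MAX(plays)=3106, COUNT(*)=2, ROUND(AVG(plays), 2)=3103.5
  pop: ids {1, 6, 7} → MAX(plays)=4412, COUNT(*)=3, ROUND(AVG(plays), 2)=2694.67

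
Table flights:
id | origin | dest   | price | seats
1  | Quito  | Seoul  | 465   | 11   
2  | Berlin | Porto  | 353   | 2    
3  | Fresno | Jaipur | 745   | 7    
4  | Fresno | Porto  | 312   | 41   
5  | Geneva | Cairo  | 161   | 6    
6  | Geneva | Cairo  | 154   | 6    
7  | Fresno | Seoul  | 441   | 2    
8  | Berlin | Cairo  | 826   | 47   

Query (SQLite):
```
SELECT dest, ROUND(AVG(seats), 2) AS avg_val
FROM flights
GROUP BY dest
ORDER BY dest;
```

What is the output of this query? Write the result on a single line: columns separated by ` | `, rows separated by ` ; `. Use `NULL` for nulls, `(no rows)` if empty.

Partition flights by dest; compute ROUND(AVG(seats), 2) within each group.
  Cairo: ids {5, 6, 8} → ROUND(AVG(seats), 2)=19.67
  Jaipur: ids {3} → ROUND(AVG(seats), 2)=7
  Porto: ids {2, 4} → ROUND(AVG(seats), 2)=21.5
  Seoul: ids {1, 7} → ROUND(AVG(seats), 2)=6.5

Cairo | 19.67 ; Jaipur | 7 ; Porto | 21.5 ; Seoul | 6.5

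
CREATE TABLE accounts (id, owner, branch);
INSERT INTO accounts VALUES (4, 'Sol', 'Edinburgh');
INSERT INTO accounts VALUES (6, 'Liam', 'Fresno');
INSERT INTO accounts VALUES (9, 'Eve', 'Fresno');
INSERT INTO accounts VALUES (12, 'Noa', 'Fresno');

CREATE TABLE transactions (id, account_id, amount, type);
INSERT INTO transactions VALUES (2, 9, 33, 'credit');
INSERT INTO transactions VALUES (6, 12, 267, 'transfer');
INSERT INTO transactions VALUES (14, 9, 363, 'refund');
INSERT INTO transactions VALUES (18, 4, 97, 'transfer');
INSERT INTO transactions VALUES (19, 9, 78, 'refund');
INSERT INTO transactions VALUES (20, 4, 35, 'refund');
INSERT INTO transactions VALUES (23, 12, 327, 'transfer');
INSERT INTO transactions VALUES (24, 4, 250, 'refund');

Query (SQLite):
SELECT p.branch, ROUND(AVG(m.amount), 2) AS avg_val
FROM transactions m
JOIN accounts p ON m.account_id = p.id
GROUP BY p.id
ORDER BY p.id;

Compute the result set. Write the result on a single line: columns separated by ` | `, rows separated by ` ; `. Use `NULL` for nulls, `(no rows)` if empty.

Edinburgh | 127.33 ; Fresno | 158 ; Fresno | 297

Join each transactions row to its accounts via account_id.
Group joined rows by accounts.id; compute ROUND(AVG(m.amount), 2) per group.
  4: ids {18, 20, 24} → ROUND(AVG(m.amount), 2)=127.33
  9: ids {2, 14, 19} → ROUND(AVG(m.amount), 2)=158
  12: ids {6, 23} → ROUND(AVG(m.amount), 2)=297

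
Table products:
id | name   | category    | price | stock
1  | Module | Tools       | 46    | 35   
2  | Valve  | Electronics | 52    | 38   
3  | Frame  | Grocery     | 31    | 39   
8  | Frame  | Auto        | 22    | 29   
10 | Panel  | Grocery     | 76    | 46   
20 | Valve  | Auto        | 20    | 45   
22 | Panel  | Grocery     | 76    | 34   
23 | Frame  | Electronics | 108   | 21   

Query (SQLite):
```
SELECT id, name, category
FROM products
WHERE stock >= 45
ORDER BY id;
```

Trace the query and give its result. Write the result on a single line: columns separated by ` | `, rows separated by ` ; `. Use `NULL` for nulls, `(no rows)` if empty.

stock >= 45: ids {10, 20}

10 | Panel | Grocery ; 20 | Valve | Auto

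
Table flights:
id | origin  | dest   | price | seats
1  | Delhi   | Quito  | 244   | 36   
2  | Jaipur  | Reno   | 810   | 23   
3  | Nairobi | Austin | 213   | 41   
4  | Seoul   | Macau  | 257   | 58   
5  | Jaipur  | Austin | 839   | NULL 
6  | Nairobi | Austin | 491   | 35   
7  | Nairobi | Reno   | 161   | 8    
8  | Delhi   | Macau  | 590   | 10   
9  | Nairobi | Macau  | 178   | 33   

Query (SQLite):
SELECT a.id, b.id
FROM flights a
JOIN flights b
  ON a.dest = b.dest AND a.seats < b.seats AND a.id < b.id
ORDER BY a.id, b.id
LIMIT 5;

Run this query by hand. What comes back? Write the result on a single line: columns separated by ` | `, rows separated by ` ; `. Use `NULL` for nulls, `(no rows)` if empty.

Pairs (a,b) with same dest, a.seats < b.seats, a.id < b.id.
dest groups: Austin:{3,5,6} Macau:{4,8,9} Quito:{1} Reno:{2,7}
Ordered by (a.id, b.id); first 5.

8 | 9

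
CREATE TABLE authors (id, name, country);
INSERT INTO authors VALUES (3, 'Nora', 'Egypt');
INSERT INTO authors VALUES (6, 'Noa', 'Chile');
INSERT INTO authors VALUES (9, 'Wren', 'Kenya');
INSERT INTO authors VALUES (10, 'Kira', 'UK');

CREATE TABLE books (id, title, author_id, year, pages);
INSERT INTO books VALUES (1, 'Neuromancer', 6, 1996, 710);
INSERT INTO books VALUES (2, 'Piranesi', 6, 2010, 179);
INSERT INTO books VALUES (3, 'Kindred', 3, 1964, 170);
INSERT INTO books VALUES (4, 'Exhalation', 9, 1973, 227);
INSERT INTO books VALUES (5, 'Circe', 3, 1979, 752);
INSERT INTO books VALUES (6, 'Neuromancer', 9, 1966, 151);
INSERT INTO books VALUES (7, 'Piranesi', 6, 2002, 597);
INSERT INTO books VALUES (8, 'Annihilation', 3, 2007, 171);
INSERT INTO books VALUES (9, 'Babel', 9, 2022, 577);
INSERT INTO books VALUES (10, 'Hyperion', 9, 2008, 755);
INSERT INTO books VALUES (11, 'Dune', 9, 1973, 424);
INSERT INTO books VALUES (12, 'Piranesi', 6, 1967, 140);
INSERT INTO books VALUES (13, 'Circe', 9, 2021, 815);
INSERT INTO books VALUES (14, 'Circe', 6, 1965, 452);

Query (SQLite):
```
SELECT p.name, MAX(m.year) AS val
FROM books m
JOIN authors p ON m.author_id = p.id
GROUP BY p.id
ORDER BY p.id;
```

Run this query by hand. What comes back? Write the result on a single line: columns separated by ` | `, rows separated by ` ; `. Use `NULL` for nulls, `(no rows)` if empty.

Join each books row to its authors via author_id.
Group joined rows by authors.id; compute MAX(m.year) per group.
  3: ids {3, 5, 8} → MAX(m.year)=2007
  6: ids {1, 2, 7, 12, 14} → MAX(m.year)=2010
  9: ids {4, 6, 9, 10, 11, 13} → MAX(m.year)=2022

Nora | 2007 ; Noa | 2010 ; Wren | 2022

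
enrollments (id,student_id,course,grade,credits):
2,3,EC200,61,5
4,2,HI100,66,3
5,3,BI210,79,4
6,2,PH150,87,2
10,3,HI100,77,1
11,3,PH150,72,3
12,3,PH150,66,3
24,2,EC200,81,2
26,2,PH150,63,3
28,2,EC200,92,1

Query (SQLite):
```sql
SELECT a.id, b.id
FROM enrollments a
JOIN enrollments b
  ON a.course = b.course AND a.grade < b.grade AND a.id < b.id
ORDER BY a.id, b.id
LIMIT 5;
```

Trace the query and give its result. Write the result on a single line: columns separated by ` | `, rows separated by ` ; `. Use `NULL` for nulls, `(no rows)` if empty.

2 | 24 ; 2 | 28 ; 4 | 10 ; 24 | 28

Pairs (a,b) with same course, a.grade < b.grade, a.id < b.id.
course groups: BI210:{5} EC200:{2,24,28} HI100:{4,10} PH150:{6,11,12,26}
Ordered by (a.id, b.id); first 5.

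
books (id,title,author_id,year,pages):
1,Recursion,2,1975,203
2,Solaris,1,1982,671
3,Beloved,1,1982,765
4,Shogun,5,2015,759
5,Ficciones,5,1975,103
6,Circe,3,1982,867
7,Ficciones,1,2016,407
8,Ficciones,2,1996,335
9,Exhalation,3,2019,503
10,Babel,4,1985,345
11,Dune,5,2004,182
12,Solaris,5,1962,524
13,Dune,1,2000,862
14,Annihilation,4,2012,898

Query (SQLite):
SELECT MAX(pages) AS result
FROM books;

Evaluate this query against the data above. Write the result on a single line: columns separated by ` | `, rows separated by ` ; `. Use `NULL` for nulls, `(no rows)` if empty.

All pages values: [203, 671, 765, 759, 103, 867, 407, 335, 503, 345, 182, 524, 862, 898].
MAX of non-NULL values = 898.

898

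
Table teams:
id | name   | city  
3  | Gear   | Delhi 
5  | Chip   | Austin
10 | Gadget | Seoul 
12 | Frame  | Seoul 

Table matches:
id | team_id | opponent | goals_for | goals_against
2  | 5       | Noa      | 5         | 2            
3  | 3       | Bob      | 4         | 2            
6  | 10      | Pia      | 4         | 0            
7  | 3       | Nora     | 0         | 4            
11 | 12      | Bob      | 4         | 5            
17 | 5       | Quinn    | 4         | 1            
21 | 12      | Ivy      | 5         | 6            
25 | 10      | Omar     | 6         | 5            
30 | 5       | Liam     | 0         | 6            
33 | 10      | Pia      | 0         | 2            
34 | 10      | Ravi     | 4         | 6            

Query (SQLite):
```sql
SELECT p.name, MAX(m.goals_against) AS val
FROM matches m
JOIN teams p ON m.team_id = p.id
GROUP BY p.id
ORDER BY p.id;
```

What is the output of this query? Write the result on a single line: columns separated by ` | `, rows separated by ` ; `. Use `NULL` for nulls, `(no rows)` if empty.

Gear | 4 ; Chip | 6 ; Gadget | 6 ; Frame | 6

Join each matches row to its teams via team_id.
Group joined rows by teams.id; compute MAX(m.goals_against) per group.
  3: ids {3, 7} → MAX(m.goals_against)=4
  5: ids {2, 17, 30} → MAX(m.goals_against)=6
  10: ids {6, 25, 33, 34} → MAX(m.goals_against)=6
  12: ids {11, 21} → MAX(m.goals_against)=6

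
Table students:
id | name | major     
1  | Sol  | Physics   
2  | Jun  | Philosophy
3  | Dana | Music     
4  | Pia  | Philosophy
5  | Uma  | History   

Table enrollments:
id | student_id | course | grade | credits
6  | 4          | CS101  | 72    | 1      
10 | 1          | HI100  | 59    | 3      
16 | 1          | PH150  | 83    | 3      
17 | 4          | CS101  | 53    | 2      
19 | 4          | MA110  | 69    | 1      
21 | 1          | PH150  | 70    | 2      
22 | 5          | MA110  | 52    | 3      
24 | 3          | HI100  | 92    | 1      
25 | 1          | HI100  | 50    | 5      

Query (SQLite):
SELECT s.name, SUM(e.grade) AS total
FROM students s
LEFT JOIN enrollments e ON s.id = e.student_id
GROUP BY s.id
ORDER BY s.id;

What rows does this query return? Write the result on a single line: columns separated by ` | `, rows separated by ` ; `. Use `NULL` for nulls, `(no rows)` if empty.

Sol | 262 ; Jun | NULL ; Dana | 92 ; Pia | 194 ; Uma | 52

LEFT JOIN keeps every students row; unmatched ones get NULL for enrollments columns.
Group by students.id and compute SUM(e.grade). SUM over an all-NULL group is NULL.
  1: ids {10, 16, 21, 25} → SUM(e.grade)=262
  2: ids {—} → SUM(e.grade)=NULL
  3: ids {24} → SUM(e.grade)=92
  4: ids {6, 17, 19} → SUM(e.grade)=194
  5: ids {22} → SUM(e.grade)=52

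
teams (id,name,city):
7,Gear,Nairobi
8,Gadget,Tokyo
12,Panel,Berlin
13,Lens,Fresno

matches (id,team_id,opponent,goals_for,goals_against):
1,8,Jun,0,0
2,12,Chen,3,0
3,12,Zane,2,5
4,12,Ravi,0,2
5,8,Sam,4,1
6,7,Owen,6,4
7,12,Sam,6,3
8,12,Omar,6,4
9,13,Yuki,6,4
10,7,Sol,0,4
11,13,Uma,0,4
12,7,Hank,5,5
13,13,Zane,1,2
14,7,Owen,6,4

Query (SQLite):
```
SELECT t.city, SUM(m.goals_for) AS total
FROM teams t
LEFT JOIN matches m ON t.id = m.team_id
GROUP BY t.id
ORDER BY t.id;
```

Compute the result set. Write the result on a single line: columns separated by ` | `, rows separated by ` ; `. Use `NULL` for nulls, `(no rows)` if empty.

LEFT JOIN keeps every teams row; unmatched ones get NULL for matches columns.
Group by teams.id and compute SUM(m.goals_for). SUM over an all-NULL group is NULL.
  7: ids {6, 10, 12, 14} → SUM(m.goals_for)=17
  8: ids {1, 5} → SUM(m.goals_for)=4
  12: ids {2, 3, 4, 7, 8} → SUM(m.goals_for)=17
  13: ids {9, 11, 13} → SUM(m.goals_for)=7

Nairobi | 17 ; Tokyo | 4 ; Berlin | 17 ; Fresno | 7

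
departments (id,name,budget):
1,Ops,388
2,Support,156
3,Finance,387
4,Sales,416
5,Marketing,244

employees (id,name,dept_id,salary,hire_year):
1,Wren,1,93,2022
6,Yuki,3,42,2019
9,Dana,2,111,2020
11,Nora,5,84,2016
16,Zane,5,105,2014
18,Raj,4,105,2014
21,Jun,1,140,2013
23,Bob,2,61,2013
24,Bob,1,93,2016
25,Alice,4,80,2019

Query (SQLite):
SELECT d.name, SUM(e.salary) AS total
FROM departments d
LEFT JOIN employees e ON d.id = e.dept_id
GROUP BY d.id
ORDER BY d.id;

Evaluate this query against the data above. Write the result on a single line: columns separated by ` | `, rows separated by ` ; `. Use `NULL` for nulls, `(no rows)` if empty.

LEFT JOIN keeps every departments row; unmatched ones get NULL for employees columns.
Group by departments.id and compute SUM(e.salary). SUM over an all-NULL group is NULL.
  1: ids {1, 21, 24} → SUM(e.salary)=326
  2: ids {9, 23} → SUM(e.salary)=172
  3: ids {6} → SUM(e.salary)=42
  4: ids {18, 25} → SUM(e.salary)=185
  5: ids {11, 16} → SUM(e.salary)=189

Ops | 326 ; Support | 172 ; Finance | 42 ; Sales | 185 ; Marketing | 189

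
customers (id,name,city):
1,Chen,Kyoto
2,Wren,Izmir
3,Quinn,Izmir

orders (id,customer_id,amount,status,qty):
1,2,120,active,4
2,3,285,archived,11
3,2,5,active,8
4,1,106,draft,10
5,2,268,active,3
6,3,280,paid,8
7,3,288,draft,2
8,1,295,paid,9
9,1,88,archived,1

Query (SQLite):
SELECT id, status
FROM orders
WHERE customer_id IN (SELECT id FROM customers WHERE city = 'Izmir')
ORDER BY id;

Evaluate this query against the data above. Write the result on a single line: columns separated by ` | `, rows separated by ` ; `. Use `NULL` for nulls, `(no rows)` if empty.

1 | active ; 2 | archived ; 3 | active ; 5 | active ; 6 | paid ; 7 | draft

Inner query: customers.id where city = 'Izmir'.
Outer: keep orders rows whose customer_id is in that set.
Inner query → {2, 3}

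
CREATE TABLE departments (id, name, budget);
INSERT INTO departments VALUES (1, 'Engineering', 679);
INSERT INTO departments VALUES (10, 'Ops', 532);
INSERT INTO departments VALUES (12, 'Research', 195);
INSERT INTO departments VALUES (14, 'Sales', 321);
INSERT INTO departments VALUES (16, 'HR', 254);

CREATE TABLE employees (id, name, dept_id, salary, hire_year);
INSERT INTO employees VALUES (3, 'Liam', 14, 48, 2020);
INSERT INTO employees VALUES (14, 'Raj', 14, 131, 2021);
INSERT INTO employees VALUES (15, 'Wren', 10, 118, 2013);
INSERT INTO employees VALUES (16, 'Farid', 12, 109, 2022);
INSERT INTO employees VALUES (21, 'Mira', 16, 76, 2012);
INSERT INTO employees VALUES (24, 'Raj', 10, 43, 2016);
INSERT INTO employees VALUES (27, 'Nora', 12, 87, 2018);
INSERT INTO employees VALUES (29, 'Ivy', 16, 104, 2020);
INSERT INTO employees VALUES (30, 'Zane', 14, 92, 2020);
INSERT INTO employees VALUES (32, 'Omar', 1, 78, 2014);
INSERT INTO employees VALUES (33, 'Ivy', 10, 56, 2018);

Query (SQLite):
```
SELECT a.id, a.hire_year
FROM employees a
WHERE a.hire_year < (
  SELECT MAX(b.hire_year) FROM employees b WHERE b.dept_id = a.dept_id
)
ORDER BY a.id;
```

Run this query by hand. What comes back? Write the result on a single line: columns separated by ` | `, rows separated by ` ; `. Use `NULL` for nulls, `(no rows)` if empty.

3 | 2020 ; 15 | 2013 ; 21 | 2012 ; 24 | 2016 ; 27 | 2018 ; 30 | 2020

For each employees row a, compute MAX(hire_year) over rows sharing a.dept_id.
Keep row a if a.hire_year < that per-group MAX.
  dept_id=1: MAX(hire_year) = 2014
  dept_id=10: MAX(hire_year) = 2018
  dept_id=12: MAX(hire_year) = 2022
  dept_id=14: MAX(hire_year) = 2021
  dept_id=16: MAX(hire_year) = 2020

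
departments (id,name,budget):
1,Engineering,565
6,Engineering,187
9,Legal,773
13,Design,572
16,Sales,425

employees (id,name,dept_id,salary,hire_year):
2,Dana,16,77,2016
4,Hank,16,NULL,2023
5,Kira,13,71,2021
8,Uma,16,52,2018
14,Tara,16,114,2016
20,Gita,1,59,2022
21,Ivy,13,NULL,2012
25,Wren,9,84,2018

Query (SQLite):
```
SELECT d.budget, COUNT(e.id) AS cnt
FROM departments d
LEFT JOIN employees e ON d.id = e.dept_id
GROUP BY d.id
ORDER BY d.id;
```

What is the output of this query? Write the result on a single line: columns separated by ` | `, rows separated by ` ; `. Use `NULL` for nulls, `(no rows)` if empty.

565 | 1 ; 187 | 0 ; 773 | 1 ; 572 | 2 ; 425 | 4

LEFT JOIN keeps every departments row; unmatched ones get NULL for employees columns.
Group by departments.id and compute COUNT(e.id). COUNT(col) of an all-NULL group is 0.
  1: ids {20} → COUNT(e.id)=1
  6: ids {—} → COUNT(e.id)=0
  9: ids {25} → COUNT(e.id)=1
  13: ids {5, 21} → COUNT(e.id)=2
  16: ids {2, 4, 8, 14} → COUNT(e.id)=4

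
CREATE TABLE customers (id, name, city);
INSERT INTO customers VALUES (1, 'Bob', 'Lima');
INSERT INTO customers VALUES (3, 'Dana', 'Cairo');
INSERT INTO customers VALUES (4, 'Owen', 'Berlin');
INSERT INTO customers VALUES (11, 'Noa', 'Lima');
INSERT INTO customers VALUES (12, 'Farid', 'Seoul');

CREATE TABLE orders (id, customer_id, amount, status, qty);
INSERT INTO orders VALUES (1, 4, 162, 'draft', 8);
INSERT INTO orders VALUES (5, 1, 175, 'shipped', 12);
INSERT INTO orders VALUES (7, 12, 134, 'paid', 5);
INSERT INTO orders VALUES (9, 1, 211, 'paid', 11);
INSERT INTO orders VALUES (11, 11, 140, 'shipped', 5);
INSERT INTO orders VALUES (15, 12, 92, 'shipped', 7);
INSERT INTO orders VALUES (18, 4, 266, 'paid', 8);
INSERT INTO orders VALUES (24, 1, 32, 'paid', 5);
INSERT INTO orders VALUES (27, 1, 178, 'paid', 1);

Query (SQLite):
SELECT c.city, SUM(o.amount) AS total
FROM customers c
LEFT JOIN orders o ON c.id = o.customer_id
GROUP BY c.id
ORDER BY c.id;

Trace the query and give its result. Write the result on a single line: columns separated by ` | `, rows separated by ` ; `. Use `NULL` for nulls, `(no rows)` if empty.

Lima | 596 ; Cairo | NULL ; Berlin | 428 ; Lima | 140 ; Seoul | 226

LEFT JOIN keeps every customers row; unmatched ones get NULL for orders columns.
Group by customers.id and compute SUM(o.amount). SUM over an all-NULL group is NULL.
  1: ids {5, 9, 24, 27} → SUM(o.amount)=596
  3: ids {—} → SUM(o.amount)=NULL
  4: ids {1, 18} → SUM(o.amount)=428
  11: ids {11} → SUM(o.amount)=140
  12: ids {7, 15} → SUM(o.amount)=226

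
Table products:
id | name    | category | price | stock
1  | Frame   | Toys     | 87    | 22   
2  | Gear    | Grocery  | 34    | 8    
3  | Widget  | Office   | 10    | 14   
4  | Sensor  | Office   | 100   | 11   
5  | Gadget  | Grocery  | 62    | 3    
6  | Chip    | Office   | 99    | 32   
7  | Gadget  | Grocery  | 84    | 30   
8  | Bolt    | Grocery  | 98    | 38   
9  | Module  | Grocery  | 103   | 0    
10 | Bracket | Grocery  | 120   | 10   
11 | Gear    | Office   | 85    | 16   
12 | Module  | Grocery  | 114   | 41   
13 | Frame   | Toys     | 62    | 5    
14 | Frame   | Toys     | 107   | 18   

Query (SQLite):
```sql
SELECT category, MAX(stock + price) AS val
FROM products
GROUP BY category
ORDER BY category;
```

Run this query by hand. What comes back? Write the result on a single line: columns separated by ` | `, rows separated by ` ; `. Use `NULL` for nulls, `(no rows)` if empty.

For each row compute stock + price.
Group by category; take MAX of the expression per group.
  Grocery: ids {2, 5, 7, 8, 9, 10, 12} → MAX(stock + price)=155
  Office: ids {3, 4, 6, 11} → MAX(stock + price)=131
  Toys: ids {1, 13, 14} → MAX(stock + price)=125

Grocery | 155 ; Office | 131 ; Toys | 125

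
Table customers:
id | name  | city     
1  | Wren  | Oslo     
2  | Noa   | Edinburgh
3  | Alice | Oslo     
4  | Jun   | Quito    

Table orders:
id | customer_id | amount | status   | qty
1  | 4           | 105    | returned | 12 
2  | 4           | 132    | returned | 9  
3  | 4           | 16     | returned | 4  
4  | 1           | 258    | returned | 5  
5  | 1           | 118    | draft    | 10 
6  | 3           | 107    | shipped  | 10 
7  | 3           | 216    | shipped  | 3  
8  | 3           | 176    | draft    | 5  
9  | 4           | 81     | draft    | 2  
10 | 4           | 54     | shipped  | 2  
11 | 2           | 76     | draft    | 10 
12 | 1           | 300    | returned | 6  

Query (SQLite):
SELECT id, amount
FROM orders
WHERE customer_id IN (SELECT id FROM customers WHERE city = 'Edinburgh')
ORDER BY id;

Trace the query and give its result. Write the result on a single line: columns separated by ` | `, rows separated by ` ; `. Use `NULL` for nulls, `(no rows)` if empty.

Inner query: customers.id where city = 'Edinburgh'.
Outer: keep orders rows whose customer_id is in that set.
Inner query → {2}

11 | 76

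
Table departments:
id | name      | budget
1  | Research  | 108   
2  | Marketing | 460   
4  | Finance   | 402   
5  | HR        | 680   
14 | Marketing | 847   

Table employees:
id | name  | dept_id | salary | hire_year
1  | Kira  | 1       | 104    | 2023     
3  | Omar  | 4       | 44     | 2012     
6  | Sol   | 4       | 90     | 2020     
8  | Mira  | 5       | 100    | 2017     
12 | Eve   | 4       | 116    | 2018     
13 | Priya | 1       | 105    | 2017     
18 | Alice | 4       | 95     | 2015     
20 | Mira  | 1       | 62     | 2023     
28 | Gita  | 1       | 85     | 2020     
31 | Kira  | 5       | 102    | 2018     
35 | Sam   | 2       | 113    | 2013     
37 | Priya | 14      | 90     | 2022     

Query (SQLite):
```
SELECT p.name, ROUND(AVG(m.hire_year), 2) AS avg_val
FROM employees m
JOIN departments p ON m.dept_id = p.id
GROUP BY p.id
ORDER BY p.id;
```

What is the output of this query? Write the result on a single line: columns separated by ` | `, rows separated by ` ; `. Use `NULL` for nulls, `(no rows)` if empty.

Research | 2020.75 ; Marketing | 2013 ; Finance | 2016.25 ; HR | 2017.5 ; Marketing | 2022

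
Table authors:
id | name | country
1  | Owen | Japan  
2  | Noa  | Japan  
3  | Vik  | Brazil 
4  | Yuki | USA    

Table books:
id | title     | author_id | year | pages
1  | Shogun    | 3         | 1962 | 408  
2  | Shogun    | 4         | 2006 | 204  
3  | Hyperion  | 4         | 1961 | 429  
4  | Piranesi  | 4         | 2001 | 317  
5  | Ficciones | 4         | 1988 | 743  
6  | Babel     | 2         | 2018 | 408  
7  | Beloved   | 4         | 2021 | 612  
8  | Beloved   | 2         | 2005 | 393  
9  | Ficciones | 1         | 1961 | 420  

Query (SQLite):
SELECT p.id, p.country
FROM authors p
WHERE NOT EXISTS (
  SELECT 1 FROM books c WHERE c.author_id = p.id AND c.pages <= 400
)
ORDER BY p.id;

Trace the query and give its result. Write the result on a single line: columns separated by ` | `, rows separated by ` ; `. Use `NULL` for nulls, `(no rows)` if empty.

For each authors row, check whether any books with matching author_id has pages <= 400.
Keep rows where that is false.

1 | Japan ; 3 | Brazil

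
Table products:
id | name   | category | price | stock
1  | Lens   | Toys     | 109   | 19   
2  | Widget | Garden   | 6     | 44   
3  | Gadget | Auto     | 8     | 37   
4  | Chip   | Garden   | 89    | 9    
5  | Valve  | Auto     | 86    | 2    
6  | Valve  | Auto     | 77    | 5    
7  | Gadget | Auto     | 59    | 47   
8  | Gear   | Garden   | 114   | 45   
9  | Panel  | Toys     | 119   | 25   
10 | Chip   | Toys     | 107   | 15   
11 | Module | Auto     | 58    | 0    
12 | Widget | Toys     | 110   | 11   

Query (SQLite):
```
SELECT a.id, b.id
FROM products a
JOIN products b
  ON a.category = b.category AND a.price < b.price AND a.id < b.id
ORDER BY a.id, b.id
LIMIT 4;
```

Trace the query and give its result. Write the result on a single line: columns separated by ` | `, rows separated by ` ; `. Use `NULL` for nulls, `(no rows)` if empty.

Pairs (a,b) with same category, a.price < b.price, a.id < b.id.
category groups: Auto:{3,5,6,7,11} Garden:{2,4,8} Toys:{1,9,10,12}
Ordered by (a.id, b.id); first 4.

1 | 9 ; 1 | 12 ; 2 | 4 ; 2 | 8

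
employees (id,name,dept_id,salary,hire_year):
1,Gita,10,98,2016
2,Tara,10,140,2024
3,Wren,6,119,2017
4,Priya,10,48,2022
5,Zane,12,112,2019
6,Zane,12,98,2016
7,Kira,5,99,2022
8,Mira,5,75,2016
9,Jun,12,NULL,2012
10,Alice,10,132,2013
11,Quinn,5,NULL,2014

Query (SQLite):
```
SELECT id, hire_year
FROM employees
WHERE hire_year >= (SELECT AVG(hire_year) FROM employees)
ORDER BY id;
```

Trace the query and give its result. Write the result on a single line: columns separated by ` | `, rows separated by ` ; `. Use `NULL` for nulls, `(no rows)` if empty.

2 | 2024 ; 4 | 2022 ; 5 | 2019 ; 7 | 2022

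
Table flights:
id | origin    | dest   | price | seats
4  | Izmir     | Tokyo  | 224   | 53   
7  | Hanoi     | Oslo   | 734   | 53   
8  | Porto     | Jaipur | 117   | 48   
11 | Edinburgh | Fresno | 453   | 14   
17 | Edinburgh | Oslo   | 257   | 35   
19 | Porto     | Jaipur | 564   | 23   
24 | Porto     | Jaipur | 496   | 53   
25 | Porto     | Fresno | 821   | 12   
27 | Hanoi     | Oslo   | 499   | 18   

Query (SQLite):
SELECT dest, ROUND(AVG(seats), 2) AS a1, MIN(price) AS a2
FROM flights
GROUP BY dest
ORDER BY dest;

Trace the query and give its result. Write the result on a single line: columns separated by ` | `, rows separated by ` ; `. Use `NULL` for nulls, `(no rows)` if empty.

Fresno | 13 | 453 ; Jaipur | 41.33 | 117 ; Oslo | 35.33 | 257 ; Tokyo | 53 | 224

Group flights by dest.
Per group compute: ROUND(AVG(seats), 2), MIN(price).
  Fresno: ids {11, 25} → ROUND(AVG(seats), 2)=13, MIN(price)=453
  Jaipur: ids {8, 19, 24} → ROUND(AVG(seats), 2)=41.33, MIN(price)=117
  Oslo: ids {7, 17, 27} → ROUND(AVG(seats), 2)=35.33, MIN(price)=257
  Tokyo: ids {4} → ROUND(AVG(seats), 2)=53, MIN(price)=224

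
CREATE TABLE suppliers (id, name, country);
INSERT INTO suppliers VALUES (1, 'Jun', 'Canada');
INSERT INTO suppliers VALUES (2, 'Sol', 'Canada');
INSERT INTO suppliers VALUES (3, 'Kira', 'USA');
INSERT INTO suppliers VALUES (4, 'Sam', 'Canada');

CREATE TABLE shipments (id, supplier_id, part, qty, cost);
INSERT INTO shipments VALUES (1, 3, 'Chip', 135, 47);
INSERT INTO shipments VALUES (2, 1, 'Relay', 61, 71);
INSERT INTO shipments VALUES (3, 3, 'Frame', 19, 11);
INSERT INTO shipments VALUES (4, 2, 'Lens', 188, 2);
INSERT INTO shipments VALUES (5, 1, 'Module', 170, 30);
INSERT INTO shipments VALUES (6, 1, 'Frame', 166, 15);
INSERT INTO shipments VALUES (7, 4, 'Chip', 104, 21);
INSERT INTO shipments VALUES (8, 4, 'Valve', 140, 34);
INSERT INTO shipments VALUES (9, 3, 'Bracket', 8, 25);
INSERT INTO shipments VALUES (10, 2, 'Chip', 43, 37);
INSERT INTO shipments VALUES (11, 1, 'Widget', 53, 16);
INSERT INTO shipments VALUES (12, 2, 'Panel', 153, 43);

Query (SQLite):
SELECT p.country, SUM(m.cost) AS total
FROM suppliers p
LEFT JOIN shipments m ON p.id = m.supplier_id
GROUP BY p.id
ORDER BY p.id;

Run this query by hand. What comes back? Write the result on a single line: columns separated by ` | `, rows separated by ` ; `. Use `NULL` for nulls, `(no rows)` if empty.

Canada | 132 ; Canada | 82 ; USA | 83 ; Canada | 55

LEFT JOIN keeps every suppliers row; unmatched ones get NULL for shipments columns.
Group by suppliers.id and compute SUM(m.cost). SUM over an all-NULL group is NULL.
  1: ids {2, 5, 6, 11} → SUM(m.cost)=132
  2: ids {4, 10, 12} → SUM(m.cost)=82
  3: ids {1, 3, 9} → SUM(m.cost)=83
  4: ids {7, 8} → SUM(m.cost)=55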